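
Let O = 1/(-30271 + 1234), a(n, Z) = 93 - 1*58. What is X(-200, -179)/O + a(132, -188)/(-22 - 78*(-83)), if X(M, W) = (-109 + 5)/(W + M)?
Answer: -19484046031/2445308 ≈ -7967.9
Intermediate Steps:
X(M, W) = -104/(M + W)
a(n, Z) = 35 (a(n, Z) = 93 - 58 = 35)
O = -1/29037 (O = 1/(-29037) = -1/29037 ≈ -3.4439e-5)
X(-200, -179)/O + a(132, -188)/(-22 - 78*(-83)) = (-104/(-200 - 179))/(-1/29037) + 35/(-22 - 78*(-83)) = -104/(-379)*(-29037) + 35/(-22 + 6474) = -104*(-1/379)*(-29037) + 35/6452 = (104/379)*(-29037) + 35*(1/6452) = -3019848/379 + 35/6452 = -19484046031/2445308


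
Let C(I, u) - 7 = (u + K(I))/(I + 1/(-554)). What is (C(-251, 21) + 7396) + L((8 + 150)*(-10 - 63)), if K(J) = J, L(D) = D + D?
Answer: -435633831/27811 ≈ -15664.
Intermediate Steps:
L(D) = 2*D
C(I, u) = 7 + (I + u)/(-1/554 + I) (C(I, u) = 7 + (u + I)/(I + 1/(-554)) = 7 + (I + u)/(I - 1/554) = 7 + (I + u)/(-1/554 + I))
(C(-251, 21) + 7396) + L((8 + 150)*(-10 - 63)) = ((-7 + 554*21 + 4432*(-251))/(-1 + 554*(-251)) + 7396) + 2*((8 + 150)*(-10 - 63)) = ((-7 + 11634 - 1112432)/(-1 - 139054) + 7396) + 2*(158*(-73)) = (-1100805/(-139055) + 7396) + 2*(-11534) = (-1/139055*(-1100805) + 7396) - 23068 = (220161/27811 + 7396) - 23068 = 205910317/27811 - 23068 = -435633831/27811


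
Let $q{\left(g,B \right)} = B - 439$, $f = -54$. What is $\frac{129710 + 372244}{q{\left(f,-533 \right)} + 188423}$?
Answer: $\frac{501954}{187451} \approx 2.6778$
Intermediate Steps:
$q{\left(g,B \right)} = -439 + B$
$\frac{129710 + 372244}{q{\left(f,-533 \right)} + 188423} = \frac{129710 + 372244}{\left(-439 - 533\right) + 188423} = \frac{501954}{-972 + 188423} = \frac{501954}{187451}$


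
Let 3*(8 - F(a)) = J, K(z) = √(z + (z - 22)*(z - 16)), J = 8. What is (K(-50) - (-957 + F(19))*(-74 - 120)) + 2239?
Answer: -547153/3 + √4702 ≈ -1.8232e+5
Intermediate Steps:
K(z) = √(z + (-22 + z)*(-16 + z))
F(a) = 16/3 (F(a) = 8 - ⅓*8 = 8 - 8/3 = 16/3)
(K(-50) - (-957 + F(19))*(-74 - 120)) + 2239 = (√(352 + (-50)² - 37*(-50)) - (-957 + 16/3)*(-74 - 120)) + 2239 = (√(352 + 2500 + 1850) - (-2855)*(-194)/3) + 2239 = (√4702 - 1*553870/3) + 2239 = (√4702 - 553870/3) + 2239 = (-553870/3 + √4702) + 2239 = -547153/3 + √4702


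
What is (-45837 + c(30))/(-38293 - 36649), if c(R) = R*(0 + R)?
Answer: 44937/74942 ≈ 0.59962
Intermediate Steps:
c(R) = R**2 (c(R) = R*R = R**2)
(-45837 + c(30))/(-38293 - 36649) = (-45837 + 30**2)/(-38293 - 36649) = (-45837 + 900)/(-74942) = -44937*(-1/74942) = 44937/74942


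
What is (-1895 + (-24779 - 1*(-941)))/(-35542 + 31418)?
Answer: 25733/4124 ≈ 6.2398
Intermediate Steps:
(-1895 + (-24779 - 1*(-941)))/(-35542 + 31418) = (-1895 + (-24779 + 941))/(-4124) = (-1895 - 23838)*(-1/4124) = -25733*(-1/4124) = 25733/4124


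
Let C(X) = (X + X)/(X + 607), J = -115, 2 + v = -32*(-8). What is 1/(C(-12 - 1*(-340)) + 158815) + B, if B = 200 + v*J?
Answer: -4307772674875/148492681 ≈ -29010.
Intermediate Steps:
v = 254 (v = -2 - 32*(-8) = -2 + 256 = 254)
C(X) = 2*X/(607 + X) (C(X) = (2*X)/(607 + X) = 2*X/(607 + X))
B = -29010 (B = 200 + 254*(-115) = 200 - 29210 = -29010)
1/(C(-12 - 1*(-340)) + 158815) + B = 1/(2*(-12 - 1*(-340))/(607 + (-12 - 1*(-340))) + 158815) - 29010 = 1/(2*(-12 + 340)/(607 + (-12 + 340)) + 158815) - 29010 = 1/(2*328/(607 + 328) + 158815) - 29010 = 1/(2*328/935 + 158815) - 29010 = 1/(2*328*(1/935) + 158815) - 29010 = 1/(656/935 + 158815) - 29010 = 1/(148492681/935) - 29010 = 935/148492681 - 29010 = -4307772674875/148492681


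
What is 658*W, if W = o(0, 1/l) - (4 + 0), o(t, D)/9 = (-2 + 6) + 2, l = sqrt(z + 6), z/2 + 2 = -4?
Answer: 32900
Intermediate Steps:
z = -12 (z = -4 + 2*(-4) = -4 - 8 = -12)
l = I*sqrt(6) (l = sqrt(-12 + 6) = sqrt(-6) = I*sqrt(6) ≈ 2.4495*I)
o(t, D) = 54 (o(t, D) = 9*((-2 + 6) + 2) = 9*(4 + 2) = 9*6 = 54)
W = 50 (W = 54 - (4 + 0) = 54 - 1*4 = 54 - 4 = 50)
658*W = 658*50 = 32900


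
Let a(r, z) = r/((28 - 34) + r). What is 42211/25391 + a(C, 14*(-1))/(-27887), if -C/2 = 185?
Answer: 221297276181/133118817596 ≈ 1.6624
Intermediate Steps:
C = -370 (C = -2*185 = -370)
a(r, z) = r/(-6 + r)
42211/25391 + a(C, 14*(-1))/(-27887) = 42211/25391 - 370/(-6 - 370)/(-27887) = 42211*(1/25391) - 370/(-376)*(-1/27887) = 42211/25391 - 370*(-1/376)*(-1/27887) = 42211/25391 + (185/188)*(-1/27887) = 42211/25391 - 185/5242756 = 221297276181/133118817596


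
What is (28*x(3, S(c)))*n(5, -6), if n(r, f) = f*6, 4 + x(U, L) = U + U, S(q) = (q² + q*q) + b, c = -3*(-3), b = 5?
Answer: -2016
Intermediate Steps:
c = 9
S(q) = 5 + 2*q² (S(q) = (q² + q*q) + 5 = (q² + q²) + 5 = 2*q² + 5 = 5 + 2*q²)
x(U, L) = -4 + 2*U (x(U, L) = -4 + (U + U) = -4 + 2*U)
n(r, f) = 6*f
(28*x(3, S(c)))*n(5, -6) = (28*(-4 + 2*3))*(6*(-6)) = (28*(-4 + 6))*(-36) = (28*2)*(-36) = 56*(-36) = -2016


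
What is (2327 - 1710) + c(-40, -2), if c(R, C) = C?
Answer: 615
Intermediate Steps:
(2327 - 1710) + c(-40, -2) = (2327 - 1710) - 2 = 617 - 2 = 615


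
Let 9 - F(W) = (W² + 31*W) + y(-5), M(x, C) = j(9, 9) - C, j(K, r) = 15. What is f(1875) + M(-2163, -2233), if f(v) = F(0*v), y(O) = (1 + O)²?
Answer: 2241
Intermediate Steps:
M(x, C) = 15 - C
F(W) = -7 - W² - 31*W (F(W) = 9 - ((W² + 31*W) + (1 - 5)²) = 9 - ((W² + 31*W) + (-4)²) = 9 - ((W² + 31*W) + 16) = 9 - (16 + W² + 31*W) = 9 + (-16 - W² - 31*W) = -7 - W² - 31*W)
f(v) = -7 (f(v) = -7 - (0*v)² - 0*v = -7 - 1*0² - 31*0 = -7 - 1*0 + 0 = -7 + 0 + 0 = -7)
f(1875) + M(-2163, -2233) = -7 + (15 - 1*(-2233)) = -7 + (15 + 2233) = -7 + 2248 = 2241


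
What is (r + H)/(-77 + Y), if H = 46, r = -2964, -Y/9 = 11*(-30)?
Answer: -2918/2893 ≈ -1.0086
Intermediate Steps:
Y = 2970 (Y = -99*(-30) = -9*(-330) = 2970)
(r + H)/(-77 + Y) = (-2964 + 46)/(-77 + 2970) = -2918/2893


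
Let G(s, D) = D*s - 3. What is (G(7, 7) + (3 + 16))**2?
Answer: 4225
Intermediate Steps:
G(s, D) = -3 + D*s
(G(7, 7) + (3 + 16))**2 = ((-3 + 7*7) + (3 + 16))**2 = ((-3 + 49) + 19)**2 = (46 + 19)**2 = 65**2 = 4225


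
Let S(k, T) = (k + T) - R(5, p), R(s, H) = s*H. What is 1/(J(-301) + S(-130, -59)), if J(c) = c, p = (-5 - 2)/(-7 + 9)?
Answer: -2/945 ≈ -0.0021164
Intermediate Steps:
p = -7/2 ≈ -3.5000
R(s, H) = H*s
S(k, T) = 35/2 + T + k (S(k, T) = (k + T) - (-7)*5/2 = (T + k) - 1*(-35/2) = (T + k) + 35/2 = 35/2 + T + k)
1/(J(-301) + S(-130, -59)) = 1/(-301 + (35/2 - 59 - 130)) = 1/(-301 - 343/2) = 1/(-945/2) = -2/945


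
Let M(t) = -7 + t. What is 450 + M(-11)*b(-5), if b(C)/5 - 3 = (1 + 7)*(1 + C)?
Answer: 3060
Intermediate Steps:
b(C) = 55 + 40*C (b(C) = 15 + 5*((1 + 7)*(1 + C)) = 15 + 5*(8*(1 + C)) = 15 + 5*(8 + 8*C) = 15 + (40 + 40*C) = 55 + 40*C)
450 + M(-11)*b(-5) = 450 + (-7 - 11)*(55 + 40*(-5)) = 450 - 18*(55 - 200) = 450 - 18*(-145) = 450 + 2610 = 3060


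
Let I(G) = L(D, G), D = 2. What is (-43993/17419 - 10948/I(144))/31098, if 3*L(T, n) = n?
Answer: -48203719/6500352744 ≈ -0.0074156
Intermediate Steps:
L(T, n) = n/3
I(G) = G/3
(-43993/17419 - 10948/I(144))/31098 = (-43993/17419 - 10948/((⅓)*144))/31098 = (-43993*1/17419 - 10948/48)*(1/31098) = (-43993/17419 - 10948*1/48)*(1/31098) = (-43993/17419 - 2737/12)*(1/31098) = -48203719/209028*1/31098 = -48203719/6500352744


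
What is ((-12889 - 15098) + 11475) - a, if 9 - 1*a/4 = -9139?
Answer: -53104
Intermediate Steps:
a = 36592 (a = 36 - 4*(-9139) = 36 + 36556 = 36592)
((-12889 - 15098) + 11475) - a = ((-12889 - 15098) + 11475) - 1*36592 = (-27987 + 11475) - 36592 = -16512 - 36592 = -53104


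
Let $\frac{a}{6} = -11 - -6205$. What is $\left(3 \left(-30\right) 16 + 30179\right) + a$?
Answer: $65903$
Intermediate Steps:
$a = 37164$ ($a = 6 \left(-11 - -6205\right) = 6 \left(-11 + 6205\right) = 6 \cdot 6194 = 37164$)
$\left(3 \left(-30\right) 16 + 30179\right) + a = \left(3 \left(-30\right) 16 + 30179\right) + 37164 = \left(\left(-90\right) 16 + 30179\right) + 37164 = \left(-1440 + 30179\right) + 37164 = 28739 + 37164 = 65903$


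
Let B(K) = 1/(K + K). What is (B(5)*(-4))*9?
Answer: -18/5 ≈ -3.6000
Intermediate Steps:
B(K) = 1/(2*K)
(B(5)*(-4))*9 = (((½)/5)*(-4))*9 = (((½)*(⅕))*(-4))*9 = ((⅒)*(-4))*9 = -⅖*9 = -18/5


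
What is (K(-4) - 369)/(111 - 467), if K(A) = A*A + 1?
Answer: 88/89 ≈ 0.98876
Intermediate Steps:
K(A) = 1 + A² (K(A) = A² + 1 = 1 + A²)
(K(-4) - 369)/(111 - 467) = ((1 + (-4)²) - 369)/(111 - 467) = ((1 + 16) - 369)/(-356) = (17 - 369)*(-1/356) = -352*(-1/356) = 88/89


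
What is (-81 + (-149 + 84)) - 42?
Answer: -188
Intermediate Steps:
(-81 + (-149 + 84)) - 42 = (-81 - 65) - 42 = -146 - 42 = -188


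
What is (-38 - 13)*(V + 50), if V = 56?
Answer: -5406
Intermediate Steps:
(-38 - 13)*(V + 50) = (-38 - 13)*(56 + 50) = -51*106 = -5406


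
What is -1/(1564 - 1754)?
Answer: 1/190 ≈ 0.0052632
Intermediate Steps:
-1/(1564 - 1754) = -1/(-190) = -1*(-1/190) = 1/190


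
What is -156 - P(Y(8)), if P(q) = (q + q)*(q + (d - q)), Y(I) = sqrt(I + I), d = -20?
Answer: 4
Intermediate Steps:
Y(I) = sqrt(2)*sqrt(I) (Y(I) = sqrt(2*I) = sqrt(2)*sqrt(I))
P(q) = -40*q (P(q) = (q + q)*(q + (-20 - q)) = (2*q)*(-20) = -40*q)
-156 - P(Y(8)) = -156 - (-40)*sqrt(2)*sqrt(8) = -156 - (-40)*sqrt(2)*(2*sqrt(2)) = -156 - (-40)*4 = -156 - 1*(-160) = -156 + 160 = 4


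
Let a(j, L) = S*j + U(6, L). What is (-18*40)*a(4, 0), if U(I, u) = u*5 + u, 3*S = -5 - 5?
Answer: 9600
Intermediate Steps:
S = -10/3 (S = (-5 - 5)/3 = (1/3)*(-10) = -10/3 ≈ -3.3333)
U(I, u) = 6*u (U(I, u) = 5*u + u = 6*u)
a(j, L) = 6*L - 10*j/3 (a(j, L) = -10*j/3 + 6*L = 6*L - 10*j/3)
(-18*40)*a(4, 0) = (-18*40)*(6*0 - 10/3*4) = -720*(0 - 40/3) = -720*(-40/3) = 9600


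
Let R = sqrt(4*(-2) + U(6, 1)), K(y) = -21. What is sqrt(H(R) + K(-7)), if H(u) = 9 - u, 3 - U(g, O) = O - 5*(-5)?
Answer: sqrt(-12 - I*sqrt(31)) ≈ 0.78382 - 3.5517*I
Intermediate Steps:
U(g, O) = -22 - O (U(g, O) = 3 - (O - 5*(-5)) = 3 - (O + 25) = 3 - (25 + O) = 3 + (-25 - O) = -22 - O)
R = I*sqrt(31) (R = sqrt(4*(-2) + (-22 - 1*1)) = sqrt(-8 + (-22 - 1)) = sqrt(-8 - 23) = sqrt(-31) = I*sqrt(31) ≈ 5.5678*I)
sqrt(H(R) + K(-7)) = sqrt((9 - I*sqrt(31)) - 21) = sqrt(-12 - I*sqrt(31))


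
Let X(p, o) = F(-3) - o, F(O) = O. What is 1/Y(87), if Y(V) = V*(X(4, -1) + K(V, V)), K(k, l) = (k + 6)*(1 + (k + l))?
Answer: 1/1415751 ≈ 7.0634e-7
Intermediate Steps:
X(p, o) = -3 - o
K(k, l) = (6 + k)*(1 + k + l)
Y(V) = V*(4 + 2*V² + 13*V) (Y(V) = V*((-3 - 1*(-1)) + (6 + V² + 6*V + 7*V + V*V)) = V*((-3 + 1) + (6 + V² + 6*V + 7*V + V²)) = V*(-2 + (6 + 2*V² + 13*V)) = V*(4 + 2*V² + 13*V))
1/Y(87) = 1/(87*(4 + 2*87² + 13*87)) = 1/(87*(4 + 2*7569 + 1131)) = 1/(87*(4 + 15138 + 1131)) = 1/(87*16273) = 1/1415751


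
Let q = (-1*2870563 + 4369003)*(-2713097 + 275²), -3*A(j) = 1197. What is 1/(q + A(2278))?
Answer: -1/3952093544079 ≈ -2.5303e-13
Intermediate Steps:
A(j) = -399 (A(j) = -⅓*1197 = -399)
q = -3952093543680 (q = (-2870563 + 4369003)*(-2713097 + 75625) = 1498440*(-2637472) = -3952093543680)
1/(q + A(2278)) = 1/(-3952093543680 - 399) = 1/(-3952093544079) = -1/3952093544079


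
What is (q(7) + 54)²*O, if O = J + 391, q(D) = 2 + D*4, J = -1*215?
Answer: 1241856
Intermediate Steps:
J = -215
q(D) = 2 + 4*D
O = 176 (O = -215 + 391 = 176)
(q(7) + 54)²*O = ((2 + 4*7) + 54)²*176 = ((2 + 28) + 54)²*176 = (30 + 54)²*176 = 84²*176 = 7056*176 = 1241856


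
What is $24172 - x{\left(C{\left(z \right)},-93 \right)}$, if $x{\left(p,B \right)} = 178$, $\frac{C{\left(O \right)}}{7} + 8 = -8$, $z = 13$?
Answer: $23994$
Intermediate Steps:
$C{\left(O \right)} = -112$ ($C{\left(O \right)} = -56 + 7 \left(-8\right) = -56 - 56 = -112$)
$24172 - x{\left(C{\left(z \right)},-93 \right)} = 24172 - 178 = 23994$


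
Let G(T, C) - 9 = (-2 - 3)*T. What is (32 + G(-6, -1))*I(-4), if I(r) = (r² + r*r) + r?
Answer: 1988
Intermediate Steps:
G(T, C) = 9 - 5*T (G(T, C) = 9 + (-2 - 3)*T = 9 - 5*T)
I(r) = r + 2*r² (I(r) = (r² + r²) + r = 2*r² + r = r + 2*r²)
(32 + G(-6, -1))*I(-4) = (32 + (9 - 5*(-6)))*(-4*(1 + 2*(-4))) = (32 + (9 + 30))*(-4*(1 - 8)) = (32 + 39)*(-4*(-7)) = 71*28 = 1988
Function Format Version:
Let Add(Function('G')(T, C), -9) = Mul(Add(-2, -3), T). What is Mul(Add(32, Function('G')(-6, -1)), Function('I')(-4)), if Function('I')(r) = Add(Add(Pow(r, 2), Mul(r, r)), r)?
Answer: 1988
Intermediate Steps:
Function('G')(T, C) = Add(9, Mul(-5, T)) (Function('G')(T, C) = Add(9, Mul(Add(-2, -3), T)) = Add(9, Mul(-5, T)))
Function('I')(r) = Add(r, Mul(2, Pow(r, 2))) (Function('I')(r) = Add(Add(Pow(r, 2), Pow(r, 2)), r) = Add(Mul(2, Pow(r, 2)), r) = Add(r, Mul(2, Pow(r, 2))))
Mul(Add(32, Function('G')(-6, -1)), Function('I')(-4)) = Mul(Add(32, Add(9, Mul(-5, -6))), Mul(-4, Add(1, Mul(2, -4)))) = Mul(Add(32, Add(9, 30)), Mul(-4, Add(1, -8))) = Mul(Add(32, 39), Mul(-4, -7)) = Mul(71, 28) = 1988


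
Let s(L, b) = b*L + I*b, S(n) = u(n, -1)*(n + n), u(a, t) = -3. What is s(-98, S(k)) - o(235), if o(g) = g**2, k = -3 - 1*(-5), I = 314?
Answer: -57817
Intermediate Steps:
k = 2 (k = -3 + 5 = 2)
S(n) = -6*n (S(n) = -3*(n + n) = -6*n)
s(L, b) = 314*b + L*b (s(L, b) = b*L + 314*b = L*b + 314*b = 314*b + L*b)
s(-98, S(k)) - o(235) = (-6*2)*(314 - 98) - 1*235**2 = -12*216 - 1*55225 = -2592 - 55225 = -57817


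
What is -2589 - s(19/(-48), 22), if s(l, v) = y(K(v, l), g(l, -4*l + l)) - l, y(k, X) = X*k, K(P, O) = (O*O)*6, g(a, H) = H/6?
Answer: -95462347/36864 ≈ -2589.6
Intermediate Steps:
g(a, H) = H/6 (g(a, H) = H*(⅙) = H/6)
K(P, O) = 6*O² (K(P, O) = O²*6 = 6*O²)
s(l, v) = -l - 3*l³ (s(l, v) = ((-4*l + l)/6)*(6*l²) - l = ((-3*l)/6)*(6*l²) - l = (-l/2)*(6*l²) - l = -3*l³ - l = -l - 3*l³)
-2589 - s(19/(-48), 22) = -2589 - (-19/(-48) - 3*(19/(-48))³) = -2589 - (-19*(-1)/48 - 3*(19*(-1/48))³) = -2589 - (-1*(-19/48) - 3*(-19/48)³) = -2589 - (19/48 - 3*(-6859/110592)) = -2589 - (19/48 + 6859/36864) = -2589 - 1*21451/36864 = -2589 - 21451/36864 = -95462347/36864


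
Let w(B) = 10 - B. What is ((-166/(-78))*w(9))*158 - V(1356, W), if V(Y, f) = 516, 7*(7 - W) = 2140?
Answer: -7010/39 ≈ -179.74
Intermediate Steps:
W = -2091/7 (W = 7 - 1/7*2140 = 7 - 2140/7 = -2091/7 ≈ -298.71)
((-166/(-78))*w(9))*158 - V(1356, W) = ((-166/(-78))*(10 - 1*9))*158 - 1*516 = ((-166*(-1/78))*(10 - 9))*158 - 516 = ((83/39)*1)*158 - 516 = (83/39)*158 - 516 = 13114/39 - 516 = -7010/39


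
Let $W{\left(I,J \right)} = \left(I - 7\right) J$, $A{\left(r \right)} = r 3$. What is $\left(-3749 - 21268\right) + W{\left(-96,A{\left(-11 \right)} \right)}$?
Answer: $-21618$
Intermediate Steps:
$A{\left(r \right)} = 3 r$
$W{\left(I,J \right)} = J \left(-7 + I\right)$ ($W{\left(I,J \right)} = \left(-7 + I\right) J = J \left(-7 + I\right)$)
$\left(-3749 - 21268\right) + W{\left(-96,A{\left(-11 \right)} \right)} = \left(-3749 - 21268\right) + 3 \left(-11\right) \left(-7 - 96\right) = -25017 - -3399 = -25017 + 3399 = -21618$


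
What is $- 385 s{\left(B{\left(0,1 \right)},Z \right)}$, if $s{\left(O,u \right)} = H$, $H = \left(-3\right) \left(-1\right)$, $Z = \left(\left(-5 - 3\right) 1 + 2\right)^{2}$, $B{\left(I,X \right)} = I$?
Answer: $-1155$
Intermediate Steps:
$Z = 36$ ($Z = \left(\left(-8\right) 1 + 2\right)^{2} = \left(-8 + 2\right)^{2} = \left(-6\right)^{2} = 36$)
$H = 3$
$s{\left(O,u \right)} = 3$
$- 385 s{\left(B{\left(0,1 \right)},Z \right)} = \left(-385\right) 3 = -1155$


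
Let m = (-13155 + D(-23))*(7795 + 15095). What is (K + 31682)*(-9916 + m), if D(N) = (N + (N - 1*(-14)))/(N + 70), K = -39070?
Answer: 104567847240616/47 ≈ 2.2248e+12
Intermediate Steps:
D(N) = (14 + 2*N)/(70 + N) (D(N) = (N + (N + 14))/(70 + N) = (N + (14 + N))/(70 + N) = (14 + 2*N)/(70 + N))
m = -14153276130/47 (m = (-13155 + 2*(7 - 23)/(70 - 23))*(7795 + 15095) = (-13155 + 2*(-16)/47)*22890 = (-13155 + 2*(1/47)*(-16))*22890 = (-13155 - 32/47)*22890 = -618317/47*22890 = -14153276130/47 ≈ -3.0113e+8)
(K + 31682)*(-9916 + m) = (-39070 + 31682)*(-9916 - 14153276130/47) = -7388*(-14153742182/47) = 104567847240616/47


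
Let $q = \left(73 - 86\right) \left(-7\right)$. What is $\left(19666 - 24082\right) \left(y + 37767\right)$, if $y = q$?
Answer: $-167180928$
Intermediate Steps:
$q = 91$ ($q = \left(-13\right) \left(-7\right) = 91$)
$y = 91$
$\left(19666 - 24082\right) \left(y + 37767\right) = \left(19666 - 24082\right) \left(91 + 37767\right) = \left(-4416\right) 37858 = -167180928$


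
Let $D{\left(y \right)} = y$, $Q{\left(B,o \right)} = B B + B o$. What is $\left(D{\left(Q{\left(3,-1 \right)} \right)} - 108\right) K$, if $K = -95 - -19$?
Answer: $7752$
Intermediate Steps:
$Q{\left(B,o \right)} = B^{2} + B o$
$K = -76$ ($K = -95 + 19 = -76$)
$\left(D{\left(Q{\left(3,-1 \right)} \right)} - 108\right) K = \left(3 \left(3 - 1\right) - 108\right) \left(-76\right) = \left(3 \cdot 2 - 108\right) \left(-76\right) = \left(6 - 108\right) \left(-76\right) = \left(-102\right) \left(-76\right) = 7752$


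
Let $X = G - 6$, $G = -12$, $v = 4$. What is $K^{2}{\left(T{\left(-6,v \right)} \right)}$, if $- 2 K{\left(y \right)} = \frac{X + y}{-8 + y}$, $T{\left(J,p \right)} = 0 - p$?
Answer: $\frac{121}{144} \approx 0.84028$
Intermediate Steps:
$X = -18$ ($X = -12 - 6 = -18$)
$T{\left(J,p \right)} = - p$
$K{\left(y \right)} = - \frac{-18 + y}{2 \left(-8 + y\right)}$ ($K{\left(y \right)} = - \frac{\left(-18 + y\right) \frac{1}{-8 + y}}{2} = - \frac{\frac{1}{-8 + y} \left(-18 + y\right)}{2} = - \frac{-18 + y}{2 \left(-8 + y\right)}$)
$K^{2}{\left(T{\left(-6,v \right)} \right)} = \left(\frac{18 - \left(-1\right) 4}{2 \left(-8 - 4\right)}\right)^{2} = \left(\frac{18 - -4}{2 \left(-8 - 4\right)}\right)^{2} = \left(\frac{18 + 4}{2 \left(-12\right)}\right)^{2} = \left(\frac{1}{2} \left(- \frac{1}{12}\right) 22\right)^{2} = \left(- \frac{11}{12}\right)^{2} = \frac{121}{144}$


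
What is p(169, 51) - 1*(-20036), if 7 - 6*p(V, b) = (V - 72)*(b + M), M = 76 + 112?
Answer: 48520/3 ≈ 16173.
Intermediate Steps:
M = 188
p(V, b) = 7/6 - (-72 + V)*(188 + b)/6 (p(V, b) = 7/6 - (V - 72)*(b + 188)/6 = 7/6 - (-72 + V)*(188 + b)/6)
p(169, 51) - 1*(-20036) = (13543/6 + 12*51 - 94/3*169 - 1/6*169*51) - 1*(-20036) = (13543/6 + 612 - 15886/3 - 2873/2) + 20036 = -11588/3 + 20036 = 48520/3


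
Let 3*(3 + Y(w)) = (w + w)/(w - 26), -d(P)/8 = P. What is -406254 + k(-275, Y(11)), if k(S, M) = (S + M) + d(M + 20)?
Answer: -18299906/45 ≈ -4.0666e+5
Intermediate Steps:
d(P) = -8*P
Y(w) = -3 + 2*w/(3*(-26 + w)) (Y(w) = -3 + ((w + w)/(w - 26))/3 = -3 + ((2*w)/(-26 + w))/3 = -3 + (2*w/(-26 + w))/3 = -3 + 2*w/(3*(-26 + w)))
k(S, M) = -160 + S - 7*M (k(S, M) = (S + M) - 8*(M + 20) = (M + S) - 8*(20 + M) = (M + S) + (-160 - 8*M) = -160 + S - 7*M)
-406254 + k(-275, Y(11)) = -406254 + (-160 - 275 - 7*(234 - 7*11)/(3*(-26 + 11))) = -406254 + (-160 - 275 - 7*(234 - 77)/(3*(-15))) = -406254 + (-160 - 275 - 7*(-1)*157/(3*15)) = -406254 + (-160 - 275 - 7*(-157/45)) = -406254 + (-160 - 275 + 1099/45) = -406254 - 18476/45 = -18299906/45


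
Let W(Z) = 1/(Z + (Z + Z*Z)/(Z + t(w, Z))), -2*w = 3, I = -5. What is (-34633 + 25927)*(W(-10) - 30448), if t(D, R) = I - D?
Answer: 6627020259/25 ≈ 2.6508e+8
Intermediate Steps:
w = -3/2 (w = -½*3 = -3/2 ≈ -1.5000)
t(D, R) = -5 - D
W(Z) = 1/(Z + (Z + Z²)/(-7/2 + Z)) (W(Z) = 1/(Z + (Z + Z*Z)/(Z + (-5 - 1*(-3/2)))) = 1/(Z + (Z + Z²)/(Z + (-5 + 3/2))) = 1/(Z + (Z + Z²)/(Z - 7/2)) = 1/(Z + (Z + Z²)/(-7/2 + Z)))
(-34633 + 25927)*(W(-10) - 30448) = (-34633 + 25927)*((-7 + 2*(-10))/((-10)*(-5 + 4*(-10))) - 30448) = -8706*(-(-7 - 20)/(10*(-5 - 40)) - 30448) = -8706*(-⅒*(-27)/(-45) - 30448) = -8706*(-⅒*(-1/45)*(-27) - 30448) = -8706*(-3/50 - 30448) = -8706*(-1522403/50) = 6627020259/25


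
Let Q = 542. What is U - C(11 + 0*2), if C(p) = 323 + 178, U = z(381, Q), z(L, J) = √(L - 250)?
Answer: -501 + √131 ≈ -489.55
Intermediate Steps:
z(L, J) = √(-250 + L)
U = √131 (U = √(-250 + 381) = √131 ≈ 11.446)
C(p) = 501
U - C(11 + 0*2) = √131 - 1*501 = √131 - 501 = -501 + √131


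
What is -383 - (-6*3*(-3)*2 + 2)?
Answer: -493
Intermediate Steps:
-383 - (-6*3*(-3)*2 + 2) = -383 - (-(-54)*2 + 2) = -383 - (-6*(-18) + 2) = -383 - (108 + 2) = -383 - 1*110 = -383 - 110 = -493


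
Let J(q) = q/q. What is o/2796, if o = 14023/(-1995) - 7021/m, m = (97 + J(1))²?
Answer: -3034363/1093291920 ≈ -0.0027754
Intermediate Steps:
J(q) = 1
m = 9604 (m = (97 + 1)² = 98² = 9604)
o = -3034363/391020 (o = 14023/(-1995) - 7021/9604 = 14023*(-1/1995) - 7021*1/9604 = -14023/1995 - 1003/1372 = -3034363/391020 ≈ -7.7601)
o/2796 = -3034363/391020/2796 = -3034363/391020*1/2796 = -3034363/1093291920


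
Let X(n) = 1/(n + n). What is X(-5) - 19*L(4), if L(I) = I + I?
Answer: -1521/10 ≈ -152.10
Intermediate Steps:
L(I) = 2*I
X(n) = 1/(2*n)
X(-5) - 19*L(4) = (1/2)/(-5) - 38*4 = (1/2)*(-1/5) - 19*8 = -1/10 - 152 = -1521/10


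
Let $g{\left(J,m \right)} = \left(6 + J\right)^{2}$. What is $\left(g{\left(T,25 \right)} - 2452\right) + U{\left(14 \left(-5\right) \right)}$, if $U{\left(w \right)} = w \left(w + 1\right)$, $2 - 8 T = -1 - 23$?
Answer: $\frac{39417}{16} \approx 2463.6$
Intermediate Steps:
$T = \frac{13}{4}$ ($T = \frac{1}{4} - \frac{-1 - 23}{8} = \frac{1}{4} - -3 = \frac{1}{4} + 3 = \frac{13}{4} \approx 3.25$)
$U{\left(w \right)} = w \left(1 + w\right)$
$\left(g{\left(T,25 \right)} - 2452\right) + U{\left(14 \left(-5\right) \right)} = \left(\left(6 + \frac{13}{4}\right)^{2} - 2452\right) + 14 \left(-5\right) \left(1 + 14 \left(-5\right)\right) = \left(\left(\frac{37}{4}\right)^{2} - 2452\right) - 70 \left(1 - 70\right) = \left(\frac{1369}{16} - 2452\right) - -4830 = - \frac{37863}{16} + 4830 = \frac{39417}{16}$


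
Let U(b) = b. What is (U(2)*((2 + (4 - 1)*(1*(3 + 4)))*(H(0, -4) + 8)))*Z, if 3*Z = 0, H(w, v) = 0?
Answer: 0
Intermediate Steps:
Z = 0 (Z = (1/3)*0 = 0)
(U(2)*((2 + (4 - 1)*(1*(3 + 4)))*(H(0, -4) + 8)))*Z = (2*((2 + (4 - 1)*(1*(3 + 4)))*(0 + 8)))*0 = (2*((2 + 3*(1*7))*8))*0 = (2*((2 + 3*7)*8))*0 = (2*((2 + 21)*8))*0 = (2*(23*8))*0 = (2*184)*0 = 368*0 = 0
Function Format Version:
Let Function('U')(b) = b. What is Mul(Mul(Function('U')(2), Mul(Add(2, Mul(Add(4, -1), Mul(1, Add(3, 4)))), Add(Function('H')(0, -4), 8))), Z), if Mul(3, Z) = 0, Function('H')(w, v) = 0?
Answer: 0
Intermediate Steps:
Z = 0 (Z = Mul(Rational(1, 3), 0) = 0)
Mul(Mul(Function('U')(2), Mul(Add(2, Mul(Add(4, -1), Mul(1, Add(3, 4)))), Add(Function('H')(0, -4), 8))), Z) = Mul(Mul(2, Mul(Add(2, Mul(Add(4, -1), Mul(1, Add(3, 4)))), Add(0, 8))), 0) = Mul(Mul(2, Mul(Add(2, Mul(3, Mul(1, 7))), 8)), 0) = Mul(Mul(2, Mul(Add(2, Mul(3, 7)), 8)), 0) = Mul(Mul(2, Mul(Add(2, 21), 8)), 0) = Mul(Mul(2, Mul(23, 8)), 0) = Mul(Mul(2, 184), 0) = Mul(368, 0) = 0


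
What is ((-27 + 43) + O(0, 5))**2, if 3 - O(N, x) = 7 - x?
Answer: 289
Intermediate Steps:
O(N, x) = -4 + x (O(N, x) = 3 - (7 - x) = 3 + (-7 + x) = -4 + x)
((-27 + 43) + O(0, 5))**2 = ((-27 + 43) + (-4 + 5))**2 = (16 + 1)**2 = 17**2 = 289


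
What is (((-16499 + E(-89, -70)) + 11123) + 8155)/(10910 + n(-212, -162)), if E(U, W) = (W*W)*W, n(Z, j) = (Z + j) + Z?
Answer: -340221/10324 ≈ -32.954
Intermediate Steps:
n(Z, j) = j + 2*Z
E(U, W) = W**3 (E(U, W) = W**2*W = W**3)
(((-16499 + E(-89, -70)) + 11123) + 8155)/(10910 + n(-212, -162)) = (((-16499 + (-70)**3) + 11123) + 8155)/(10910 + (-162 + 2*(-212))) = (((-16499 - 343000) + 11123) + 8155)/(10910 + (-162 - 424)) = ((-359499 + 11123) + 8155)/(10910 - 586) = (-348376 + 8155)/10324 = -340221*1/10324 = -340221/10324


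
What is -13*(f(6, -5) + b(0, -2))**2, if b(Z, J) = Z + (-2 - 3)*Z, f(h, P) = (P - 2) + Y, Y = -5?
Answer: -1872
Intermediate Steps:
f(h, P) = -7 + P (f(h, P) = (P - 2) - 5 = (-2 + P) - 5 = -7 + P)
b(Z, J) = -4*Z (b(Z, J) = Z - 5*Z = -4*Z)
-13*(f(6, -5) + b(0, -2))**2 = -13*((-7 - 5) - 4*0)**2 = -13*(-12 + 0)**2 = -13*(-12)**2 = -13*144 = -1872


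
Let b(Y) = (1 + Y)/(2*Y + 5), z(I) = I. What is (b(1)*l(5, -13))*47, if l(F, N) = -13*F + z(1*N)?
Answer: -7332/7 ≈ -1047.4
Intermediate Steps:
l(F, N) = N - 13*F (l(F, N) = -13*F + 1*N = -13*F + N = N - 13*F)
b(Y) = (1 + Y)/(5 + 2*Y)
(b(1)*l(5, -13))*47 = (((1 + 1)/(5 + 2*1))*(-13 - 13*5))*47 = ((2/(5 + 2))*(-13 - 65))*47 = ((2/7)*(-78))*47 = -156/7*47 = -7332/7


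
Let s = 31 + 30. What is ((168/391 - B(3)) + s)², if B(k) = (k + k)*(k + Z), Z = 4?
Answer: 57714409/152881 ≈ 377.51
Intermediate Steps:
B(k) = 2*k*(4 + k) (B(k) = (k + k)*(k + 4) = (2*k)*(4 + k) = 2*k*(4 + k))
s = 61
((168/391 - B(3)) + s)² = ((168/391 - 2*3*(4 + 3)) + 61)² = ((168*(1/391) - 2*3*7) + 61)² = ((168/391 - 1*42) + 61)² = ((168/391 - 42) + 61)² = (-16254/391 + 61)² = (7597/391)² = 57714409/152881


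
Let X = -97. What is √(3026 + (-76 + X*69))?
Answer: I*√3743 ≈ 61.18*I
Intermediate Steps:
√(3026 + (-76 + X*69)) = √(3026 + (-76 - 97*69)) = √(3026 + (-76 - 6693)) = √(3026 - 6769) = √(-3743) = I*√3743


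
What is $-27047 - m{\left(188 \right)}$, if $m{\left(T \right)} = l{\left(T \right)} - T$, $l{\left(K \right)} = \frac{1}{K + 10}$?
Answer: $- \frac{5318083}{198} \approx -26859.0$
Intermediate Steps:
$l{\left(K \right)} = \frac{1}{10 + K}$
$m{\left(T \right)} = \frac{1}{10 + T} - T$
$-27047 - m{\left(188 \right)} = -27047 - \frac{1 - 188 \left(10 + 188\right)}{10 + 188} = -27047 - \frac{1 - 188 \cdot 198}{198} = -27047 - \frac{1 - 37224}{198} = -27047 - \frac{1}{198} \left(-37223\right) = -27047 - - \frac{37223}{198} = -27047 + \frac{37223}{198} = - \frac{5318083}{198}$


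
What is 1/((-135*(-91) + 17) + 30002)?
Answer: 1/42304 ≈ 2.3638e-5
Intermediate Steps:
1/((-135*(-91) + 17) + 30002) = 1/((12285 + 17) + 30002) = 1/(12302 + 30002) = 1/42304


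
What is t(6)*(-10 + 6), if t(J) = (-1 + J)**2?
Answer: -100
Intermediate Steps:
t(6)*(-10 + 6) = (-1 + 6)**2*(-10 + 6) = 5**2*(-4) = 25*(-4) = -100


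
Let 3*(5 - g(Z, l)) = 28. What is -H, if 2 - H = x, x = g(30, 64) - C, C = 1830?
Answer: -5509/3 ≈ -1836.3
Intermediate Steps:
g(Z, l) = -13/3 (g(Z, l) = 5 - ⅓*28 = 5 - 28/3 = -13/3)
x = -5503/3 (x = -13/3 - 1*1830 = -13/3 - 1830 = -5503/3 ≈ -1834.3)
H = 5509/3 (H = 2 - 1*(-5503/3) = 2 + 5503/3 = 5509/3 ≈ 1836.3)
-H = -1*5509/3 = -5509/3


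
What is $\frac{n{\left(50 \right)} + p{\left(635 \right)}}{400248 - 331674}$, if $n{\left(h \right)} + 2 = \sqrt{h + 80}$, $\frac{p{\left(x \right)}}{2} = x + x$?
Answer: $\frac{423}{11429} + \frac{\sqrt{130}}{68574} \approx 0.037177$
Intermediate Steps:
$p{\left(x \right)} = 4 x$ ($p{\left(x \right)} = 2 \left(x + x\right) = 2 \cdot 2 x = 4 x$)
$n{\left(h \right)} = -2 + \sqrt{80 + h}$ ($n{\left(h \right)} = -2 + \sqrt{h + 80} = -2 + \sqrt{80 + h}$)
$\frac{n{\left(50 \right)} + p{\left(635 \right)}}{400248 - 331674} = \frac{\left(-2 + \sqrt{80 + 50}\right) + 4 \cdot 635}{400248 - 331674} = \frac{\left(-2 + \sqrt{130}\right) + 2540}{68574} = \left(2538 + \sqrt{130}\right) \frac{1}{68574} = \frac{423}{11429} + \frac{\sqrt{130}}{68574}$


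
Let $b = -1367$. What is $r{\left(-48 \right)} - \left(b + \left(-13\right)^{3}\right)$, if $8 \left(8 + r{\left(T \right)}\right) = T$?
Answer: $3550$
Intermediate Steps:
$r{\left(T \right)} = -8 + \frac{T}{8}$
$r{\left(-48 \right)} - \left(b + \left(-13\right)^{3}\right) = \left(-8 + \frac{1}{8} \left(-48\right)\right) - \left(-1367 + \left(-13\right)^{3}\right) = \left(-8 - 6\right) - \left(-1367 - 2197\right) = -14 - -3564 = -14 + 3564 = 3550$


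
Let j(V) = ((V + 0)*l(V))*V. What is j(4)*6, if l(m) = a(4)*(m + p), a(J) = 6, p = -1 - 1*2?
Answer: 576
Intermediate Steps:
p = -3 (p = -1 - 2 = -3)
l(m) = -18 + 6*m (l(m) = 6*(m - 3) = 6*(-3 + m) = -18 + 6*m)
j(V) = V²*(-18 + 6*V) (j(V) = ((V + 0)*(-18 + 6*V))*V = (V*(-18 + 6*V))*V = V²*(-18 + 6*V))
j(4)*6 = (6*4²*(-3 + 4))*6 = (6*16*1)*6 = 96*6 = 576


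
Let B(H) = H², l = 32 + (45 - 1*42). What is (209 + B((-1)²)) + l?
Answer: 245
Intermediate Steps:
l = 35 (l = 32 + (45 - 42) = 32 + 3 = 35)
(209 + B((-1)²)) + l = (209 + ((-1)²)²) + 35 = (209 + 1²) + 35 = (209 + 1) + 35 = 210 + 35 = 245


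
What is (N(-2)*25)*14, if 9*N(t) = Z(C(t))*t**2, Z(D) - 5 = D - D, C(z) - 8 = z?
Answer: 7000/9 ≈ 777.78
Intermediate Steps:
C(z) = 8 + z
Z(D) = 5 (Z(D) = 5 + (D - D) = 5 + 0 = 5)
N(t) = 5*t**2/9 (N(t) = (5*t**2)/9 = 5*t**2/9)
(N(-2)*25)*14 = (((5/9)*(-2)**2)*25)*14 = (((5/9)*4)*25)*14 = ((20/9)*25)*14 = (500/9)*14 = 7000/9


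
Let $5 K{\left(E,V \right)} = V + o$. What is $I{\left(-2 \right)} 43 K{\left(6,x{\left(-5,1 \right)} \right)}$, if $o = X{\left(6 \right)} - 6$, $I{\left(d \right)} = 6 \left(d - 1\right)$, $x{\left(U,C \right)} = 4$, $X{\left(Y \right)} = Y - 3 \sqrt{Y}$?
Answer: $- \frac{3096}{5} + \frac{2322 \sqrt{6}}{5} \approx 518.34$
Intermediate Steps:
$I{\left(d \right)} = -6 + 6 d$ ($I{\left(d \right)} = 6 \left(-1 + d\right) = -6 + 6 d$)
$o = - 3 \sqrt{6}$ ($o = \left(6 - 3 \sqrt{6}\right) - 6 = - 3 \sqrt{6} \approx -7.3485$)
$K{\left(E,V \right)} = - \frac{3 \sqrt{6}}{5} + \frac{V}{5}$ ($K{\left(E,V \right)} = \frac{V - 3 \sqrt{6}}{5} = - \frac{3 \sqrt{6}}{5} + \frac{V}{5}$)
$I{\left(-2 \right)} 43 K{\left(6,x{\left(-5,1 \right)} \right)} = \left(-6 + 6 \left(-2\right)\right) 43 \left(- \frac{3 \sqrt{6}}{5} + \frac{1}{5} \cdot 4\right) = \left(-6 - 12\right) 43 \left(- \frac{3 \sqrt{6}}{5} + \frac{4}{5}\right) = \left(-18\right) 43 \left(\frac{4}{5} - \frac{3 \sqrt{6}}{5}\right) = - 774 \left(\frac{4}{5} - \frac{3 \sqrt{6}}{5}\right) = - \frac{3096}{5} + \frac{2322 \sqrt{6}}{5}$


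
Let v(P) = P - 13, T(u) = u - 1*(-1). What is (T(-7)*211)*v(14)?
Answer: -1266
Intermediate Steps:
T(u) = 1 + u (T(u) = u + 1 = 1 + u)
v(P) = -13 + P
(T(-7)*211)*v(14) = ((1 - 7)*211)*(-13 + 14) = -6*211*1 = -1266*1 = -1266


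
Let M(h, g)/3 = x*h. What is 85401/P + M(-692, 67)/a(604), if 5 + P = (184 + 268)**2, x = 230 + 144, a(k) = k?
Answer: -39642766143/30849149 ≈ -1285.1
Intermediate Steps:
x = 374
M(h, g) = 1122*h (M(h, g) = 3*(374*h) = 1122*h)
P = 204299 (P = -5 + (184 + 268)**2 = -5 + 452**2 = -5 + 204304 = 204299)
85401/P + M(-692, 67)/a(604) = 85401/204299 + (1122*(-692))/604 = 85401*(1/204299) - 776424*1/604 = 85401/204299 - 194106/151 = -39642766143/30849149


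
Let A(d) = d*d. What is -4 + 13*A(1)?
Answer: 9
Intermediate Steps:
A(d) = d**2
-4 + 13*A(1) = -4 + 13*1**2 = -4 + 13*1 = -4 + 13 = 9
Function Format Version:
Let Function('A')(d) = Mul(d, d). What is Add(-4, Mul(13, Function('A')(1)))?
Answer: 9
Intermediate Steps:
Function('A')(d) = Pow(d, 2)
Add(-4, Mul(13, Function('A')(1))) = Add(-4, Mul(13, Pow(1, 2))) = Add(-4, Mul(13, 1)) = Add(-4, 13) = 9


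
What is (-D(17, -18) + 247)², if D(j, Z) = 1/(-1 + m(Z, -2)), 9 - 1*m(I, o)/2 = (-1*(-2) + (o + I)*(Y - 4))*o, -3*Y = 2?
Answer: 87120606244/1428025 ≈ 61008.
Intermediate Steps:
Y = -⅔ (Y = -⅓*2 = -⅔ ≈ -0.66667)
m(I, o) = 18 - 2*o*(2 - 14*I/3 - 14*o/3) (m(I, o) = 18 - 2*(-1*(-2) + (o + I)*(-⅔ - 4))*o = 18 - 2*(2 + (I + o)*(-14/3))*o = 18 - 2*(2 + (-14*I/3 - 14*o/3))*o = 18 - 2*(2 - 14*I/3 - 14*o/3)*o = 18 - 2*o*(2 - 14*I/3 - 14*o/3))
D(j, Z) = 1/(187/3 - 56*Z/3) (D(j, Z) = 1/(-1 + (18 - 4*(-2) + (28/3)*(-2)² + (28/3)*Z*(-2))) = 1/(-1 + (18 + 8 + (28/3)*4 - 56*Z/3)) = 1/(-1 + (18 + 8 + 112/3 - 56*Z/3)) = 1/(-1 + (190/3 - 56*Z/3)) = 1/(187/3 - 56*Z/3))
(-D(17, -18) + 247)² = (-3/(187 - 56*(-18)) + 247)² = (-3/(187 + 1008) + 247)² = (-3/1195 + 247)² = (295162/1195)² = 87120606244/1428025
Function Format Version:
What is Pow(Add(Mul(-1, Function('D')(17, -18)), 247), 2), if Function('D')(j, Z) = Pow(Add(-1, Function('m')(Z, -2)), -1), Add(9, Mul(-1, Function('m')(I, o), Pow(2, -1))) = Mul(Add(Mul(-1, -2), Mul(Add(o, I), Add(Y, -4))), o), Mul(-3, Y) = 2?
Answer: Rational(87120606244, 1428025) ≈ 61008.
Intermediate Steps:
Y = Rational(-2, 3) (Y = Mul(Rational(-1, 3), 2) = Rational(-2, 3) ≈ -0.66667)
Function('m')(I, o) = Add(18, Mul(-2, o, Add(2, Mul(Rational(-14, 3), I), Mul(Rational(-14, 3), o)))) (Function('m')(I, o) = Add(18, Mul(-2, Mul(Add(Mul(-1, -2), Mul(Add(o, I), Add(Rational(-2, 3), -4))), o))) = Add(18, Mul(-2, Mul(Add(2, Mul(Add(I, o), Rational(-14, 3))), o))) = Add(18, Mul(-2, Mul(Add(2, Add(Mul(Rational(-14, 3), I), Mul(Rational(-14, 3), o))), o))) = Add(18, Mul(-2, Mul(Add(2, Mul(Rational(-14, 3), I), Mul(Rational(-14, 3), o)), o))) = Add(18, Mul(-2, Mul(o, Add(2, Mul(Rational(-14, 3), I), Mul(Rational(-14, 3), o))))) = Add(18, Mul(-2, o, Add(2, Mul(Rational(-14, 3), I), Mul(Rational(-14, 3), o)))))
Function('D')(j, Z) = Pow(Add(Rational(187, 3), Mul(Rational(-56, 3), Z)), -1) (Function('D')(j, Z) = Pow(Add(-1, Add(18, Mul(-4, -2), Mul(Rational(28, 3), Pow(-2, 2)), Mul(Rational(28, 3), Z, -2))), -1) = Pow(Add(-1, Add(18, 8, Mul(Rational(28, 3), 4), Mul(Rational(-56, 3), Z))), -1) = Pow(Add(-1, Add(18, 8, Rational(112, 3), Mul(Rational(-56, 3), Z))), -1) = Pow(Add(-1, Add(Rational(190, 3), Mul(Rational(-56, 3), Z))), -1) = Pow(Add(Rational(187, 3), Mul(Rational(-56, 3), Z)), -1))
Pow(Add(Mul(-1, Function('D')(17, -18)), 247), 2) = Pow(Add(Mul(-1, Mul(3, Pow(Add(187, Mul(-56, -18)), -1))), 247), 2) = Pow(Add(Mul(-1, Mul(3, Pow(Add(187, 1008), -1))), 247), 2) = Pow(Add(Mul(-1, Mul(3, Pow(1195, -1))), 247), 2) = Pow(Add(Mul(-1, Mul(3, Rational(1, 1195))), 247), 2) = Pow(Add(Mul(-1, Rational(3, 1195)), 247), 2) = Pow(Add(Rational(-3, 1195), 247), 2) = Pow(Rational(295162, 1195), 2) = Rational(87120606244, 1428025)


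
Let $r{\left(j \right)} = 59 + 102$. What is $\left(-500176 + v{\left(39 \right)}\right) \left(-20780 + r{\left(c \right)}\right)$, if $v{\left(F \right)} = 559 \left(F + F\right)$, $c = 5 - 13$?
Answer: $9414099306$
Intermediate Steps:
$c = -8$ ($c = 5 - 13 = -8$)
$v{\left(F \right)} = 1118 F$ ($v{\left(F \right)} = 559 \cdot 2 F = 1118 F$)
$r{\left(j \right)} = 161$
$\left(-500176 + v{\left(39 \right)}\right) \left(-20780 + r{\left(c \right)}\right) = \left(-500176 + 1118 \cdot 39\right) \left(-20780 + 161\right) = \left(-500176 + 43602\right) \left(-20619\right) = \left(-456574\right) \left(-20619\right) = 9414099306$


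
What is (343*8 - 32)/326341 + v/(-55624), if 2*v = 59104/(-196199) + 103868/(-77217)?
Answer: 1144733352746564677/137503443652762864236 ≈ 0.0083251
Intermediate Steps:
v = -12471315650/15149898183 (v = (59104/(-196199) + 103868/(-77217))/2 = (59104*(-1/196199) + 103868*(-1/77217))/2 = (-59104/196199 - 103868/77217)/2 = (½)*(-24942631300/15149898183) = -12471315650/15149898183 ≈ -0.82319)
(343*8 - 32)/326341 + v/(-55624) = (343*8 - 32)/326341 - 12471315650/15149898183/(-55624) = (2744 - 32)*(1/326341) - 12471315650/15149898183*(-1/55624) = 2712*(1/326341) + 6235657825/421348968265596 = 2712/326341 + 6235657825/421348968265596 = 1144733352746564677/137503443652762864236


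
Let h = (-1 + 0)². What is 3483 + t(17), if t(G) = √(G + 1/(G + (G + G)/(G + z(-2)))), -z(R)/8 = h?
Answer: 3483 + 2*√149039/187 ≈ 3487.1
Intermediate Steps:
h = 1 (h = (-1)² = 1)
z(R) = -8 (z(R) = -8*1 = -8)
t(G) = √(G + 1/(G + 2*G/(-8 + G))) (t(G) = √(G + 1/(G + (G + G)/(G - 8))) = √(G + 1/(G + (2*G)/(-8 + G))) = √(G + 1/(G + 2*G/(-8 + G))))
3483 + t(17) = 3483 + √((-8 + 17 + 17²*(-6 + 17))/(17*(-6 + 17))) = 3483 + √((1/17)*(-8 + 17 + 289*11)/11) = 3483 + √((1/17)*(1/11)*(-8 + 17 + 3179)) = 3483 + √((1/17)*(1/11)*3188) = 3483 + √(3188/187) = 3483 + 2*√149039/187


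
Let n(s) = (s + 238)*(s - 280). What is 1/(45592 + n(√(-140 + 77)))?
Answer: I/(3*(-7037*I + 42*√7)) ≈ -4.7357e-5 + 7.4781e-7*I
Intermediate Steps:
n(s) = (-280 + s)*(238 + s) (n(s) = (238 + s)*(-280 + s) = (-280 + s)*(238 + s))
1/(45592 + n(√(-140 + 77))) = 1/(45592 + (-66640 + (√(-140 + 77))² - 42*√(-140 + 77))) = 1/(45592 + (-66640 + (√(-63))² - 126*I*√7)) = 1/(45592 + (-66640 + (3*I*√7)² - 126*I*√7)) = 1/(45592 + (-66640 - 63 - 126*I*√7)) = 1/(45592 + (-66703 - 126*I*√7)) = 1/(-21111 - 126*I*√7)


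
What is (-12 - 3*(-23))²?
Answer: 3249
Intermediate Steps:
(-12 - 3*(-23))² = (-12 + 69)² = 57² = 3249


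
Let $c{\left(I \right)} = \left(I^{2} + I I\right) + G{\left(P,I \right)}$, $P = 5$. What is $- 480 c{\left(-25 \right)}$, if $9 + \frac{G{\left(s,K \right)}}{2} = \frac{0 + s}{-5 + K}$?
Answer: $-591200$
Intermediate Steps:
$G{\left(s,K \right)} = -18 + \frac{2 s}{-5 + K}$ ($G{\left(s,K \right)} = -18 + 2 \frac{0 + s}{-5 + K} = -18 + 2 \frac{s}{-5 + K} = -18 + \frac{2 s}{-5 + K}$)
$c{\left(I \right)} = 2 I^{2} + \frac{2 \left(50 - 9 I\right)}{-5 + I}$ ($c{\left(I \right)} = \left(I^{2} + I I\right) + \frac{2 \left(45 + 5 - 9 I\right)}{-5 + I} = \left(I^{2} + I^{2}\right) + \frac{2 \left(50 - 9 I\right)}{-5 + I} = 2 I^{2} + \frac{2 \left(50 - 9 I\right)}{-5 + I}$)
$- 480 c{\left(-25 \right)} = - 480 \frac{2 \left(50 - -225 + \left(-25\right)^{2} \left(-5 - 25\right)\right)}{-5 - 25} = - 480 \frac{2 \left(50 + 225 + 625 \left(-30\right)\right)}{-30} = - 480 \cdot 2 \left(- \frac{1}{30}\right) \left(50 + 225 - 18750\right) = - 480 \cdot 2 \left(- \frac{1}{30}\right) \left(-18475\right) = \left(-480\right) \frac{3695}{3} = -591200$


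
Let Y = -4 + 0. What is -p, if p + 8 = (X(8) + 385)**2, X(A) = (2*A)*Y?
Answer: -103033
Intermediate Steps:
Y = -4
X(A) = -8*A (X(A) = (2*A)*(-4) = -8*A)
p = 103033 (p = -8 + (-8*8 + 385)**2 = -8 + (-64 + 385)**2 = -8 + 321**2 = -8 + 103041 = 103033)
-p = -1*103033 = -103033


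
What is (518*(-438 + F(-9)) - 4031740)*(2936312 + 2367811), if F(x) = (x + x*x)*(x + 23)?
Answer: -19818749507040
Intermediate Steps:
F(x) = (23 + x)*(x + x²) (F(x) = (x + x²)*(23 + x) = (23 + x)*(x + x²))
(518*(-438 + F(-9)) - 4031740)*(2936312 + 2367811) = (518*(-438 - 9*(23 + (-9)² + 24*(-9))) - 4031740)*(2936312 + 2367811) = (518*(-438 - 9*(23 + 81 - 216)) - 4031740)*5304123 = (518*(-438 - 9*(-112)) - 4031740)*5304123 = (518*(-438 + 1008) - 4031740)*5304123 = (518*570 - 4031740)*5304123 = (295260 - 4031740)*5304123 = -3736480*5304123 = -19818749507040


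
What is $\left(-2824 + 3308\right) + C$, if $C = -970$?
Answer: $-486$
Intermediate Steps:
$\left(-2824 + 3308\right) + C = \left(-2824 + 3308\right) - 970 = 484 - 970 = -486$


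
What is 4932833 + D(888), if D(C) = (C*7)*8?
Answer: 4982561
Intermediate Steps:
D(C) = 56*C (D(C) = (7*C)*8 = 56*C)
4932833 + D(888) = 4932833 + 56*888 = 4932833 + 49728 = 4982561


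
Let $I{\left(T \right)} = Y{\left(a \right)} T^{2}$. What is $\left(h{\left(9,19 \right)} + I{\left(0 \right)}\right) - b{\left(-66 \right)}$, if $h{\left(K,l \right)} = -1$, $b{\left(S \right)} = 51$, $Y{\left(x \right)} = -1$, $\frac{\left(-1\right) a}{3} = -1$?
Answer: $-52$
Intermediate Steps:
$a = 3$ ($a = \left(-3\right) \left(-1\right) = 3$)
$I{\left(T \right)} = - T^{2}$
$\left(h{\left(9,19 \right)} + I{\left(0 \right)}\right) - b{\left(-66 \right)} = \left(-1 - 0^{2}\right) - 51 = \left(-1 - 0\right) - 51 = \left(-1 + 0\right) - 51 = -1 - 51 = -52$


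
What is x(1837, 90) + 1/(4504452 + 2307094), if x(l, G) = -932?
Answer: -6348360871/6811546 ≈ -932.00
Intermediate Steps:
x(1837, 90) + 1/(4504452 + 2307094) = -932 + 1/(4504452 + 2307094) = -932 + 1/6811546 = -6348360871/6811546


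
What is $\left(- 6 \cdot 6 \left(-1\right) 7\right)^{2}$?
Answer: $63504$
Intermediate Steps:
$\left(- 6 \cdot 6 \left(-1\right) 7\right)^{2} = \left(\left(-6\right) \left(-6\right) 7\right)^{2} = \left(36 \cdot 7\right)^{2} = 252^{2} = 63504$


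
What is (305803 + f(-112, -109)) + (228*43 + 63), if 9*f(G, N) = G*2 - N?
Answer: 2840915/9 ≈ 3.1566e+5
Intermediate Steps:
f(G, N) = -N/9 + 2*G/9 (f(G, N) = (G*2 - N)/9 = (2*G - N)/9 = (-N + 2*G)/9 = -N/9 + 2*G/9)
(305803 + f(-112, -109)) + (228*43 + 63) = (305803 + (-⅑*(-109) + (2/9)*(-112))) + (228*43 + 63) = (305803 + (109/9 - 224/9)) + (9804 + 63) = (305803 - 115/9) + 9867 = 2752112/9 + 9867 = 2840915/9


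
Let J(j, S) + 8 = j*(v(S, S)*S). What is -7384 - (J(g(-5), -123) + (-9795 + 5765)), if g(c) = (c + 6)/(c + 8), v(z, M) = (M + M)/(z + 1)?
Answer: -199063/61 ≈ -3263.3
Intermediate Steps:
v(z, M) = 2*M/(1 + z) (v(z, M) = (2*M)/(1 + z) = 2*M/(1 + z))
g(c) = (6 + c)/(8 + c)
J(j, S) = -8 + 2*j*S**2/(1 + S) (J(j, S) = -8 + j*((2*S/(1 + S))*S) = -8 + j*(2*S**2/(1 + S)) = -8 + 2*j*S**2/(1 + S))
-7384 - (J(g(-5), -123) + (-9795 + 5765)) = -7384 - (2*(-4 - 4*(-123) + ((6 - 5)/(8 - 5))*(-123)**2)/(1 - 123) + (-9795 + 5765)) = -7384 - (2*(-4 + 492 + (1/3)*15129)/(-122) - 4030) = -7384 - (2*(-1/122)*(-4 + 492 + ((1/3)*1)*15129) - 4030) = -7384 - (2*(-1/122)*(-4 + 492 + (1/3)*15129) - 4030) = -7384 - (2*(-1/122)*(-4 + 492 + 5043) - 4030) = -7384 - (2*(-1/122)*5531 - 4030) = -7384 - (-5531/61 - 4030) = -7384 - 1*(-251361/61) = -7384 + 251361/61 = -199063/61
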